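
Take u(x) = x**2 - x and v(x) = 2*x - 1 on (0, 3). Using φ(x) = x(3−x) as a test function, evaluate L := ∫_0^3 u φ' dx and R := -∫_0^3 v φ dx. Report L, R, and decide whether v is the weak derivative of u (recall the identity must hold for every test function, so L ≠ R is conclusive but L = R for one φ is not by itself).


LHS = -9, RHS = -9. Yes, v = u' weakly.

u(x) = x**2 - x, classical derivative u'(x) = 2*x - 1.
φ(x) = x(3−x), so φ'(x) = 3 - 2*x.
Note φ(0) = φ(3) = 0, so the boundary term u·φ vanishes.
LHS = ∫_0^3 u(x) φ'(x) dx = ∫_0^3 (-2*x^3 + 5*x^2 - 3*x) dx. Term by term:
  ∫_0^3 -2*x^3 dx = -81/2;  ∫_0^3 5*x^2 dx = 45;  ∫_0^3 -3*x dx = -27/2.
Sum: -81/2 + 45 − 27/2 = -9.
So LHS = -9.
∫_0^3 v(x) φ(x) dx = ∫_0^3 (-2*x^3 + 7*x^2 - 3*x) dx. Term by term:
  ∫_0^3 -2*x^3 dx = -81/2;  ∫_0^3 7*x^2 dx = 63;  ∫_0^3 -3*x dx = -27/2.
Sum: -81/2 + 63 − 27/2 = 9.
So RHS = -∫_0^3 v(x) φ(x) dx = -9.
LHS = RHS, so the identity holds for this test φ.
Moreover u is smooth here and v(x) = u'(x) = 2*x - 1 pointwise, so the identity holds for every test function. Hence v is the weak derivative of u.


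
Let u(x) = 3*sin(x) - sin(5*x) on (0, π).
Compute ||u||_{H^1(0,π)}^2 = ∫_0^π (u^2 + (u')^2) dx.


||u||_{H^1(0,π)}^2 = 22*π

u'(x) = 3*cos(x) - 5*cos(5*x).
Expand u² and (u')² and integrate term by term on (0, π), using: for integers n ≥ 1, ∫_0^π sin²(nx) dx = ∫_0^π cos²(nx) dx = π/2; for n ≠ n', ∫_0^π sin(nx)sin(n'x) dx = ∫_0^π cos(nx)cos(n'x) dx = 0; and by product-to-sum, ∫_0^π sin(nx)cos(n'x) dx = ½∫_0^π [sin((n+n')x) + sin((n−n')x)] dx, which is 0 when n+n' is even and 2n/(n²−n'²) when n+n' is odd (it need not vanish on (0, π)).
  u² squared terms: (-1)²·∫sin(5x)² dx = 1·π/2 = π/2;  (3)²·∫sin(x)² dx = 9·π/2 = 9*π/2.
  u² cross terms: 2·(-1)·(3)·∫sin(5x)·sin(x) dx = -6·(0) = 0.
  So ∫_0^π u² dx = π/2 + 9*π/2 + 0 = 5*π.
  (u')² squared terms: (-5)²·∫cos(5x)² dx = 25·π/2 = 25*π/2;  (3)²·∫cos(x)² dx = 9·π/2 = 9*π/2.
  (u')² cross terms: 2·(-5)·(3)·∫cos(5x)·cos(x) dx = -30·(0) = 0.
  So ∫_0^π (u')² dx = 25*π/2 + 9*π/2 + 0 = 17*π.
||u||_{H^1}^2 = (5*π) + (17*π) = 22*π.


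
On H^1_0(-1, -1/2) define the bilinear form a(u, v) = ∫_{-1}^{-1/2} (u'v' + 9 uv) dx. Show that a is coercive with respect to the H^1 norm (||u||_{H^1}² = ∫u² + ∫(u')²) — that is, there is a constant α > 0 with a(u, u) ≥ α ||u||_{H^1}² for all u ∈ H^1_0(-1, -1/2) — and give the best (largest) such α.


α = 1

Coercivity of a(·,·) on H^1_0(-1, -1/2) means a(u, u) ≥ α ||u||_{H^1}² for every u ∈ H^1_0.
The interval has length L = 1/2, and Poincaré/coercivity depend only on L. Here a(u, u) = ∫(u')² + (9)·∫u².
Here c = 9 ≥ 1, so a(u,u) = ∫(u')² + c∫u² ≥ ∫(u')² + ∫u² = ||u||_{H^1}², i.e. α = 1 works. No larger α is possible: a(u,u) ≥ α||u||_{H^1}² means (1−α)∫(u')² ≥ (α−c)∫u², and for the modes u_n = sin(nπ(x−x₀)/L) (x₀ the left endpoint) one has ∫u_n²/∫(u_n')² = (L/(nπ))² → 0, so a(u_n,u_n)/||u_n||_{H^1}² → 1. Hence the optimal constant is α = 1.
Therefore α = 1.


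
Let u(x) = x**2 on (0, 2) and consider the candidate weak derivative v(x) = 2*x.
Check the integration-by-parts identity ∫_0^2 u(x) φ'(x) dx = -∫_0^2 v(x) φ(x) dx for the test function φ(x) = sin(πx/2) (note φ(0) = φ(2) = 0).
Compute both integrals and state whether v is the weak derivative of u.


LHS = -8/π, RHS = -8/π. Yes, v = u' weakly.

u(x) = x**2, classical derivative u'(x) = 2*x.
φ(x) = sin(πx/2), so φ'(x) = π*cos(π*x/2)/2.
Note φ(0) = φ(2) = 0, so the boundary term u·φ vanishes.
LHS = ∫_0^2 u(x) φ'(x) dx = ∫_0^2 (π*x^2*cos(π*x/2)/2) dx. Term by term:
  ∫_0^2 π*x^2*cos(π*x/2)/2 dx = -8/π.
So LHS = -8/π.
∫_0^2 v(x) φ(x) dx = ∫_0^2 (2*x*sin(π*x/2)) dx. Term by term:
  ∫_0^2 2*x*sin(π*x/2) dx = 8/π.
So RHS = -∫_0^2 v(x) φ(x) dx = -8/π.
LHS = RHS, so the identity holds for this test φ.
Moreover u is smooth here and v(x) = u'(x) = 2*x pointwise, so the identity holds for every test function. Hence v is the weak derivative of u.


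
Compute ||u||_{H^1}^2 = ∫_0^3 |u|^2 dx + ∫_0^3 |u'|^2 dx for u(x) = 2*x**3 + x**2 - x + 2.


||u||_{H^1}^2 = 272931/70

The H^1 norm (squared) on an interval (0, L) is
  ||u||_{H^1}^2 = ∫_0^L u(x)^2 dx + ∫_0^L u'(x)^2 dx.
Compute u'(x) = 6*x**2 + 2*x - 1.
Then u(x)^2 = 4*x**6 + 4*x**5 - 3*x**4 + 6*x**3 + 5*x**2 - 4*x + 4 and u'(x)^2 = 36*x**4 + 24*x**3 - 8*x**2 - 4*x + 1.
Integrate each monomial from 0 to 3 using ∫_0^3 c·x^n dx = c·3^(n+1)/(n+1):
  ∫_0^3 u(x)^2 dx = ∫_0^3 (4*x^6 + 4*x^5 - 3*x^4 + 6*x^3 + 5*x^2 - 4*x + 4) dx. Term by term:
    ∫_0^3 4*x^6 dx = 8748/7;  ∫_0^3 4*x^5 dx = 486;  ∫_0^3 -3*x^4 dx = -729/5;
    ∫_0^3 6*x^3 dx = 243/2;  ∫_0^3 5*x^2 dx = 45;  ∫_0^3 -4*x dx = -18;
    ∫_0^3 4 dx = 12.
  Sum: 8748/7 + 486 − 729/5 + 243/2 + 45 − 18 + 12 = 122529/70.
  ∫_0^3 u'(x)^2 dx = ∫_0^3 (36*x^4 + 24*x^3 - 8*x^2 - 4*x + 1) dx. Term by term:
    ∫_0^3 36*x^4 dx = 8748/5;  ∫_0^3 24*x^3 dx = 486;  ∫_0^3 -8*x^2 dx = -72;
    ∫_0^3 -4*x dx = -18;  ∫_0^3 1 dx = 3.
  Sum: 8748/5 + 486 − 72 − 18 + 3 = 10743/5.
Adding: ||u||_{H^1}^2 = 122529/70 + 10743/5 = 272931/70.


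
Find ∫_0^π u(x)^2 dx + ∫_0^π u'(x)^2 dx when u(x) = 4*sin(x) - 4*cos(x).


||u||_{H^1(0,π)}^2 = 32*π

u'(x) = 4*sin(x) + 4*cos(x).
Expand u² and (u')² and integrate term by term on (0, π), using: for integers n ≥ 1, ∫_0^π sin²(nx) dx = ∫_0^π cos²(nx) dx = π/2; for n ≠ n', ∫_0^π sin(nx)sin(n'x) dx = ∫_0^π cos(nx)cos(n'x) dx = 0; and by product-to-sum, ∫_0^π sin(nx)cos(n'x) dx = ½∫_0^π [sin((n+n')x) + sin((n−n')x)] dx, which is 0 when n+n' is even and 2n/(n²−n'²) when n+n' is odd (it need not vanish on (0, π)).
  u² squared terms: (-4)²·∫cos(x)² dx = 16·π/2 = 8*π;  (4)²·∫sin(x)² dx = 16·π/2 = 8*π.
  u² cross terms: 2·(-4)·(4)·∫cos(x)·sin(x) dx = -32·(0) = 0.
  So ∫_0^π u² dx = 8*π + 8*π + 0 = 16*π.
  (u')² squared terms: (4)²·∫cos(x)² dx = 16·π/2 = 8*π;  (4)²·∫sin(x)² dx = 16·π/2 = 8*π.
  (u')² cross terms: 2·(4)·(4)·∫cos(x)·sin(x) dx = 32·(0) = 0.
  So ∫_0^π (u')² dx = 8*π + 8*π + 0 = 16*π.
||u||_{H^1}^2 = (16*π) + (16*π) = 32*π.


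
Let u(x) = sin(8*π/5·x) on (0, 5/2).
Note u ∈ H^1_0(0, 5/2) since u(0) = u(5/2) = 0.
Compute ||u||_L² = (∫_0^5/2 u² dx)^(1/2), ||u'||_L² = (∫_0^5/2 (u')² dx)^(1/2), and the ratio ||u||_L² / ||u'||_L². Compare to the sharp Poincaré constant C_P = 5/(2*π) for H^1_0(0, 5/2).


||u||_L² / ||u'||_L² = 5/(8*π) < C_P = 5/(2*π).

u(x) = sin(8*π/5·x), so u'(x) = 8*π*cos(8*π*x/5)/5.
Writing u(x) = A·sin(kπx/L) with A = 1 and k = 4, use ∫_0^L sin²(kπx/L) dx = L/2 and ∫_0^L cos²(kπx/L) dx = L/2.
u² = 1·sin²(8*π/5·x) and (u')² = 64*π^2/25·cos²(8*π/5·x), and each of sin², cos² integrates to L/2 = 5/4 over (0, 5/2).
∫_0^5/2 u² dx = 5/4, so ||u||_L² = sqrt(5)/2.
∫_0^5/2 (u')² dx = 16*π^2/5, so ||u'||_L² = 4*sqrt(5)*π/5.
Ratio ||u||_L² / ||u'||_L² = 5/(8*π).
Sharp Poincaré constant on H^1_0(0, 5/2) is C_P = L/π = 5/(2*π), achieved by sin(2*π/5·x).
This is the k = 4 harmonic; the ratio L/(kπ) is strictly less than C_P = L/π, consistent with the sharp inequality ||u||_L² ≤ C_P ||u'||_L².


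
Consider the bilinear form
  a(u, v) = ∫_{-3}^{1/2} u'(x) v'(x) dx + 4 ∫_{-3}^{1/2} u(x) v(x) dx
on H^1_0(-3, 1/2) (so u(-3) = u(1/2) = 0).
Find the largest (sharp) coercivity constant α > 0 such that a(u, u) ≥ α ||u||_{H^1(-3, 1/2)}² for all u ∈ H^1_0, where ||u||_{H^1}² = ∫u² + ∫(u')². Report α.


α = 1

Coercivity of a(·,·) on H^1_0(-3, 1/2) means a(u, u) ≥ α ||u||_{H^1}² for every u ∈ H^1_0.
The interval has length L = 7/2, and Poincaré/coercivity depend only on L. Here a(u, u) = ∫(u')² + (4)·∫u².
Here c = 4 ≥ 1, so a(u,u) = ∫(u')² + c∫u² ≥ ∫(u')² + ∫u² = ||u||_{H^1}², i.e. α = 1 works. No larger α is possible: a(u,u) ≥ α||u||_{H^1}² means (1−α)∫(u')² ≥ (α−c)∫u², and for the modes u_n = sin(nπ(x−x₀)/L) (x₀ the left endpoint) one has ∫u_n²/∫(u_n')² = (L/(nπ))² → 0, so a(u_n,u_n)/||u_n||_{H^1}² → 1. Hence the optimal constant is α = 1.
Therefore α = 1.


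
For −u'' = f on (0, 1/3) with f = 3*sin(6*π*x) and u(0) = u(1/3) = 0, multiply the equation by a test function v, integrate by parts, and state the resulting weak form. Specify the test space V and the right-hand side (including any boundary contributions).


V = H^1_0(0, 1/3) (so v(0) = v(1/3) = 0); weak form: ∫_0^1/3 u'v' dx = ∫_0^1/3 (3*sin(6*π*x)) v dx for all v ∈ V.

Multiply both sides by a test function v and integrate from 0 to 1/3:
  ∫_0^1/3 −u''(x) v(x) dx = ∫_0^1/3 f(x) v(x) dx.
Integrate the LHS by parts once:
  ∫_0^1/3 −u'' v dx = −[u'(x) v(x)]_0^1/3 + ∫_0^1/3 u'(x) v'(x) dx.
Thus ∫_0^1/3 u'(x) v'(x) dx = ∫_0^1/3 f(x) v(x) dx + [u'(x) v(x)]_0^1/3.
Choose V so that boundary terms are either known or forced to vanish.
u is Dirichlet: u(0) = u(1/3) = 0. Let V = H^1_0(0, 1/3); then v(0) = v(1/3) = 0, and [u' v]_0^1/3 = 0.
Weak formulation: find u (satisfying any essential BC) such that ∫_0^1/3 u'(x) v'(x) dx = ∫_0^1/3 f v dx for all v ∈ V.
Substituting f(x) = 3*sin(6*π*x), the right-hand side is ∫_0^1/3 (3*sin(6*π*x)) v dx.


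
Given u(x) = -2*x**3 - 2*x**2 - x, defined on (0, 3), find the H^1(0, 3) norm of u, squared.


||u||_{H^1}^2 = 199959/35

The H^1 norm (squared) on an interval (0, L) is
  ||u||_{H^1}^2 = ∫_0^L u(x)^2 dx + ∫_0^L u'(x)^2 dx.
Compute u'(x) = -6*x**2 - 4*x - 1.
Then u(x)^2 = 4*x**6 + 8*x**5 + 8*x**4 + 4*x**3 + x**2 and u'(x)^2 = 36*x**4 + 48*x**3 + 28*x**2 + 8*x + 1.
Integrate each monomial from 0 to 3 using ∫_0^3 c·x^n dx = c·3^(n+1)/(n+1):
  ∫_0^3 u(x)^2 dx = ∫_0^3 (4*x^6 + 8*x^5 + 8*x^4 + 4*x^3 + x^2) dx. Term by term:
    ∫_0^3 4*x^6 dx = 8748/7;  ∫_0^3 8*x^5 dx = 972;  ∫_0^3 8*x^4 dx = 1944/5;
    ∫_0^3 4*x^3 dx = 81;  ∫_0^3 x^2 dx = 9.
  Sum: 8748/7 + 972 + 1944/5 + 81 + 9 = 94518/35.
  ∫_0^3 u'(x)^2 dx = ∫_0^3 (36*x^4 + 48*x^3 + 28*x^2 + 8*x + 1) dx. Term by term:
    ∫_0^3 36*x^4 dx = 8748/5;  ∫_0^3 48*x^3 dx = 972;  ∫_0^3 28*x^2 dx = 252;
    ∫_0^3 8*x dx = 36;  ∫_0^3 1 dx = 3.
  Sum: 8748/5 + 972 + 252 + 36 + 3 = 15063/5.
Adding: ||u||_{H^1}^2 = 94518/35 + 15063/5 = 199959/35.


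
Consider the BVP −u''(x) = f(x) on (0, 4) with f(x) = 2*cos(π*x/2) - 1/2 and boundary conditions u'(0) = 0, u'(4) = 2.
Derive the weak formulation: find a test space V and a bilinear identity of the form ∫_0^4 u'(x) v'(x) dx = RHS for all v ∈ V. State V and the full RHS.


V = H^1(0, 4) (v unrestricted at boundary; u is determined up to an additive constant); weak form: ∫_0^4 u'v' dx = ∫_0^4 (2*cos(π*x/2) - 1/2) v dx + 2·v(4) for all v ∈ V.

Multiply both sides by a test function v and integrate from 0 to 4:
  ∫_0^4 −u''(x) v(x) dx = ∫_0^4 f(x) v(x) dx.
Integrate the LHS by parts once:
  ∫_0^4 −u'' v dx = −[u'(x) v(x)]_0^4 + ∫_0^4 u'(x) v'(x) dx.
Thus ∫_0^4 u'(x) v'(x) dx = ∫_0^4 f(x) v(x) dx + [u'(x) v(x)]_0^4.
Choose V so that boundary terms are either known or forced to vanish.
u has inhomogeneous Neumann u'(0) = 0, u'(4) = 2. [u' v]_0^4 = (2)·v(4) − (0)·v(0) = 2·v(4). Take V = H^1(0, 4); boundary term becomes part of RHS.
Weak formulation: find u (satisfying any essential BC) such that ∫_0^4 u'(x) v'(x) dx = ∫_0^4 f v dx + 2·v(4) for all v ∈ V (Neumann data are natural BCs: they enter the RHS as boundary terms).
Substituting f(x) = 2*cos(π*x/2) - 1/2, the right-hand side is ∫_0^4 (2*cos(π*x/2) - 1/2) v dx + 2·v(4).
Compatibility check (pure Neumann): taking v ≡ 1 ∈ V gives 0 = ∫_0^4 f dx + (2) − (0), i.e. ∫_0^4 f dx must equal u'(0) − u'(4) = -2. Indeed ∫_0^4 (2*cos(π*x/2) - 1/2) dx = -2, so the data are compatible. The solution is then unique only up to an additive constant (fix it e.g. by requiring ∫_0^4 u dx = 0).


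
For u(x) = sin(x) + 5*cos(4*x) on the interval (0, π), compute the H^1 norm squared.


||u||_{H^1(0,π)}^2 = -68/3 + 427*π/2

u'(x) = -20*sin(4*x) + cos(x).
Expand u² and (u')² and integrate term by term on (0, π), using: for integers n ≥ 1, ∫_0^π sin²(nx) dx = ∫_0^π cos²(nx) dx = π/2; for n ≠ n', ∫_0^π sin(nx)sin(n'x) dx = ∫_0^π cos(nx)cos(n'x) dx = 0; and by product-to-sum, ∫_0^π sin(nx)cos(n'x) dx = ½∫_0^π [sin((n+n')x) + sin((n−n')x)] dx, which is 0 when n+n' is even and 2n/(n²−n'²) when n+n' is odd (it need not vanish on (0, π)).
  u² squared terms: (5)²·∫cos(4x)² dx = 25·π/2 = 25*π/2;  (1)²·∫sin(x)² dx = 1·π/2 = π/2.
  u² cross terms: 2·(5)·(1)·∫cos(4x)·sin(x) dx = 10·(-2/15) = -4/3.
  So ∫_0^π u² dx = 25*π/2 + π/2 − 4/3 = -4/3 + 13*π.
  (u')² squared terms: (-20)²·∫sin(4x)² dx = 400·π/2 = 200*π;  (1)²·∫cos(x)² dx = 1·π/2 = π/2.
  (u')² cross terms: 2·(-20)·(1)·∫sin(4x)·cos(x) dx = -40·(8/15) = -64/3.
  So ∫_0^π (u')² dx = 200*π + π/2 − 64/3 = -64/3 + 401*π/2.
||u||_{H^1}^2 = (-4/3 + 13*π) + (-64/3 + 401*π/2) = -68/3 + 427*π/2.


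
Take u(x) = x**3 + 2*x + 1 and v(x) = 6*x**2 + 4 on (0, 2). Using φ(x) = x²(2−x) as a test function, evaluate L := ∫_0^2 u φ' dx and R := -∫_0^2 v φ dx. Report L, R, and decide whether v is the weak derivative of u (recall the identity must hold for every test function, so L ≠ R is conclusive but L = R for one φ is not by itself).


LHS = -136/15, RHS = -272/15. No, v is not the weak derivative of u.

u(x) = x**3 + 2*x + 1, classical derivative u'(x) = 3*x**2 + 2.
φ(x) = x²(2−x), so φ'(x) = x*(4 - 3*x).
Note φ(0) = φ(2) = 0, so the boundary term u·φ vanishes.
LHS = ∫_0^2 u(x) φ'(x) dx = ∫_0^2 (-3*x^5 + 4*x^4 - 6*x^3 + 5*x^2 + 4*x) dx. Term by term:
  ∫_0^2 -3*x^5 dx = -32;  ∫_0^2 4*x^4 dx = 128/5;  ∫_0^2 -6*x^3 dx = -24;
  ∫_0^2 5*x^2 dx = 40/3;  ∫_0^2 4*x dx = 8.
Sum: -32 + 128/5 − 24 + 40/3 + 8 = -136/15.
So LHS = -136/15.
∫_0^2 v(x) φ(x) dx = ∫_0^2 (-6*x^5 + 12*x^4 - 4*x^3 + 8*x^2) dx. Term by term:
  ∫_0^2 -6*x^5 dx = -64;  ∫_0^2 12*x^4 dx = 384/5;  ∫_0^2 -4*x^3 dx = -16;
  ∫_0^2 8*x^2 dx = 64/3.
Sum: -64 + 384/5 − 16 + 64/3 = 272/15.
So RHS = -∫_0^2 v(x) φ(x) dx = -272/15.
LHS − RHS = 136/15 ≠ 0, so the identity fails.
(For a valid weak derivative the identity must hold for EVERY test function, in particular this one. The failure shows v is NOT the weak derivative of u.)
Correct weak derivative would be u'(x) = 3*x**2 + 2.


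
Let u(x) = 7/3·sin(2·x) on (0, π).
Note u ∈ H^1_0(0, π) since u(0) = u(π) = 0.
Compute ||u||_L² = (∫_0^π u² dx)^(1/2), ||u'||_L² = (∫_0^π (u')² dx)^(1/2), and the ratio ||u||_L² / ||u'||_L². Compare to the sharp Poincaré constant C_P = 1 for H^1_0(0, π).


||u||_L² / ||u'||_L² = 1/2 < C_P = 1.

u(x) = 7/3·sin(2·x), so u'(x) = 14*cos(2*x)/3.
Writing u(x) = A·sin(kπx/L) with A = 7/3 and k = 2, use ∫_0^L sin²(kπx/L) dx = L/2 and ∫_0^L cos²(kπx/L) dx = L/2.
u² = 49/9·sin²(2·x) and (u')² = 196/9·cos²(2·x), and each of sin², cos² integrates to L/2 = π/2 over (0, π).
∫_0^π u² dx = 49*π/18, so ||u||_L² = 7*sqrt(2)*sqrt(π)/6.
∫_0^π (u')² dx = 98*π/9, so ||u'||_L² = 7*sqrt(2)*sqrt(π)/3.
Ratio ||u||_L² / ||u'||_L² = 1/2.
Sharp Poincaré constant on H^1_0(0, π) is C_P = L/π = 1, achieved by sin(x).
This is the k = 2 harmonic; the ratio L/(kπ) is strictly less than C_P = L/π, consistent with the sharp inequality ||u||_L² ≤ C_P ||u'||_L².


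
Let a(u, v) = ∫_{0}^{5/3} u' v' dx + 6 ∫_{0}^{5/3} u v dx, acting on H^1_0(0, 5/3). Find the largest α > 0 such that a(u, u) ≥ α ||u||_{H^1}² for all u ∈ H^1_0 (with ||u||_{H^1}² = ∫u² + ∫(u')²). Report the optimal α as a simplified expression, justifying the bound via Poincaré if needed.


α = 1

Coercivity of a(·,·) on H^1_0(0, 5/3) means a(u, u) ≥ α ||u||_{H^1}² for every u ∈ H^1_0.
The interval has length L = 5/3, and Poincaré/coercivity depend only on L. Here a(u, u) = ∫(u')² + (6)·∫u².
Here c = 6 ≥ 1, so a(u,u) = ∫(u')² + c∫u² ≥ ∫(u')² + ∫u² = ||u||_{H^1}², i.e. α = 1 works. No larger α is possible: a(u,u) ≥ α||u||_{H^1}² means (1−α)∫(u')² ≥ (α−c)∫u², and for the modes u_n = sin(nπ(x−x₀)/L) (x₀ the left endpoint) one has ∫u_n²/∫(u_n')² = (L/(nπ))² → 0, so a(u_n,u_n)/||u_n||_{H^1}² → 1. Hence the optimal constant is α = 1.
Therefore α = 1.


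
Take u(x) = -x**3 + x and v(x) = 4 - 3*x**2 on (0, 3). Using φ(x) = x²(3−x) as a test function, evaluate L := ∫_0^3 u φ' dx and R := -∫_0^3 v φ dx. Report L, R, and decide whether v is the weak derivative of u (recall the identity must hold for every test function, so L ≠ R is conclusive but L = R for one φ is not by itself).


LHS = 1323/20, RHS = 459/10. No, v is not the weak derivative of u.

u(x) = -x**3 + x, classical derivative u'(x) = 1 - 3*x**2.
φ(x) = x²(3−x), so φ'(x) = 3*x*(2 - x).
Note φ(0) = φ(3) = 0, so the boundary term u·φ vanishes.
LHS = ∫_0^3 u(x) φ'(x) dx = ∫_0^3 (3*x^5 - 6*x^4 - 3*x^3 + 6*x^2) dx. Term by term:
  ∫_0^3 3*x^5 dx = 729/2;  ∫_0^3 -6*x^4 dx = -1458/5;  ∫_0^3 -3*x^3 dx = -243/4;
  ∫_0^3 6*x^2 dx = 54.
Sum: 729/2 − 1458/5 − 243/4 + 54 = 1323/20.
So LHS = 1323/20.
∫_0^3 v(x) φ(x) dx = ∫_0^3 (3*x^5 - 9*x^4 - 4*x^3 + 12*x^2) dx. Term by term:
  ∫_0^3 3*x^5 dx = 729/2;  ∫_0^3 -9*x^4 dx = -2187/5;  ∫_0^3 -4*x^3 dx = -81;
  ∫_0^3 12*x^2 dx = 108.
Sum: 729/2 − 2187/5 − 81 + 108 = -459/10.
So RHS = -∫_0^3 v(x) φ(x) dx = 459/10.
LHS − RHS = 81/4 ≠ 0, so the identity fails.
(For a valid weak derivative the identity must hold for EVERY test function, in particular this one. The failure shows v is NOT the weak derivative of u.)
Correct weak derivative would be u'(x) = 1 - 3*x**2.


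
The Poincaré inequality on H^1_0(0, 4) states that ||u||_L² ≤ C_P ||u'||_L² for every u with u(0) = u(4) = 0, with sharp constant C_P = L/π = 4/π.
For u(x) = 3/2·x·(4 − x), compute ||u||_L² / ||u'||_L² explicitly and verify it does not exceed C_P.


||u||_L² / ||u'||_L² = 2*sqrt(10)/5 < C_P = 4/π.

u(x) = 3/2·x·(4 − x), so u'(x) = 6 - 3*x.
u(x) = 3/2·x·(4 − x) vanishes at x = 0 and x = 4, so u ∈ H^1_0(0, 4). Differentiate via the product rule and integrate the resulting polynomials term by term.
  ∫_0^4 u² dx = ∫_0^4 (9*x^4/4 - 18*x^3 + 36*x^2) dx. Term by term:
    ∫_0^4 9*x^4/4 dx = 2304/5;  ∫_0^4 -18*x^3 dx = -1152;  ∫_0^4 36*x^2 dx = 768.
  Sum: 2304/5 − 1152 + 768 = 384/5.
  ∫_0^4 (u')² dx = ∫_0^4 (9*x^2 - 36*x + 36) dx. Term by term:
    ∫_0^4 9*x^2 dx = 192;  ∫_0^4 -36*x dx = -288;  ∫_0^4 36 dx = 144.
  Sum: 192 − 288 + 144 = 48.
∫_0^4 u² dx = 384/5, so ||u||_L² = 8*sqrt(30)/5.
∫_0^4 (u')² dx = 48, so ||u'||_L² = 4*sqrt(3).
Ratio ||u||_L² / ||u'||_L² = 2*sqrt(10)/5.
Sharp Poincaré constant on H^1_0(0, 4) is C_P = L/π = 4/π, achieved by sin(π/4·x).
A polynomial bump cannot attain the sharp Poincaré constant (only the first sine eigenfunction does), so the ratio is strictly less than C_P, consistent with ||u||_L² ≤ C_P ||u'||_L².


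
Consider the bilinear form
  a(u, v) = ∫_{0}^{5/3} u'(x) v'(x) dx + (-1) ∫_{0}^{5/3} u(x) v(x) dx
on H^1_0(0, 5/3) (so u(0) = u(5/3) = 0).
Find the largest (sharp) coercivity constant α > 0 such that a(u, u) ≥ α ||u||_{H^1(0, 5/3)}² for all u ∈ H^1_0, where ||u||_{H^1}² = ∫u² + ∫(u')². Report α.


α = (-25 + 9*π^2)/(25 + 9*π^2)

Coercivity of a(·,·) on H^1_0(0, 5/3) means a(u, u) ≥ α ||u||_{H^1}² for every u ∈ H^1_0.
The interval has length L = 5/3, and Poincaré/coercivity depend only on L. Here a(u, u) = ∫(u')² + (-1)·∫u².
Here c = -1 < 0 with |c| < (π/L)² = 9*π^2/25, so coercivity still holds. The condition a(u,u) ≥ α||u||_{H^1}² reads (1−α)∫(u')² ≥ (α−c)∫u². Any admissible α is ≤ 1 (rapidly oscillating u have ∫u²/∫(u')² → 0), and α = 1 would force 0 ≥ (1−c)∫u², impossible since c < 1; so 1−α > 0. By the sharp Poincaré inequality on H^1_0 of an interval of length L, ∫(u')² ≥ (π/L)²∫u² with equality for the first sine mode sin(π(x−x₀)/L) (x₀ the left endpoint), so the inequality holds for all u iff (1−α)(π/L)² ≥ α − c, i.e. α ≤ ((π/L)² + c)/((π/L)² + 1) = (1 + c(L/π)²)/(1 + (L/π)²). (Direct route, valid since c ≤ 0: Poincaré gives c∫u² ≥ c(L/π)²∫(u')², so a(u,u) ≥ (1 + c(L/π)²)∫(u')², while ||u||_{H^1}² ≤ (1 + (L/π)²)∫(u')²; dividing yields the same α.) With (π/L)² = 9*π^2/25 and c = -1, the largest admissible constant is α = ((π/L)² + c)/((π/L)² + 1).
Simplifying, α = (-25 + 9*π^2)/(25 + 9*π^2).


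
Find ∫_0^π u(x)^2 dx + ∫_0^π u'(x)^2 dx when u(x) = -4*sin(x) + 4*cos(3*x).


||u||_{H^1(0,π)}^2 = 96*π

u'(x) = -12*sin(3*x) - 4*cos(x).
Expand u² and (u')² and integrate term by term on (0, π), using: for integers n ≥ 1, ∫_0^π sin²(nx) dx = ∫_0^π cos²(nx) dx = π/2; for n ≠ n', ∫_0^π sin(nx)sin(n'x) dx = ∫_0^π cos(nx)cos(n'x) dx = 0; and by product-to-sum, ∫_0^π sin(nx)cos(n'x) dx = ½∫_0^π [sin((n+n')x) + sin((n−n')x)] dx, which is 0 when n+n' is even and 2n/(n²−n'²) when n+n' is odd (it need not vanish on (0, π)).
  u² squared terms: (-4)²·∫sin(x)² dx = 16·π/2 = 8*π;  (4)²·∫cos(3x)² dx = 16·π/2 = 8*π.
  u² cross terms: 2·(-4)·(4)·∫sin(x)·cos(3x) dx = -32·(0) = 0.
  So ∫_0^π u² dx = 8*π + 8*π + 0 = 16*π.
  (u')² squared terms: (-12)²·∫sin(3x)² dx = 144·π/2 = 72*π;  (-4)²·∫cos(x)² dx = 16·π/2 = 8*π.
  (u')² cross terms: 2·(-12)·(-4)·∫sin(3x)·cos(x) dx = 96·(0) = 0.
  So ∫_0^π (u')² dx = 72*π + 8*π + 0 = 80*π.
||u||_{H^1}^2 = (16*π) + (80*π) = 96*π.


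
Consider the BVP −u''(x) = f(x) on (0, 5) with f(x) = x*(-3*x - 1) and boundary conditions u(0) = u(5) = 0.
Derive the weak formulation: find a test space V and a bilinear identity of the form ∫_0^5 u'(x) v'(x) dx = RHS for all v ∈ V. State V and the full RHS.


V = H^1_0(0, 5) (so v(0) = v(5) = 0); weak form: ∫_0^5 u'v' dx = ∫_0^5 (x*(-3*x - 1)) v dx for all v ∈ V.

Multiply both sides by a test function v and integrate from 0 to 5:
  ∫_0^5 −u''(x) v(x) dx = ∫_0^5 f(x) v(x) dx.
Integrate the LHS by parts once:
  ∫_0^5 −u'' v dx = −[u'(x) v(x)]_0^5 + ∫_0^5 u'(x) v'(x) dx.
Thus ∫_0^5 u'(x) v'(x) dx = ∫_0^5 f(x) v(x) dx + [u'(x) v(x)]_0^5.
Choose V so that boundary terms are either known or forced to vanish.
u is Dirichlet: u(0) = u(5) = 0. Let V = H^1_0(0, 5); then v(0) = v(5) = 0, and [u' v]_0^5 = 0.
Weak formulation: find u (satisfying any essential BC) such that ∫_0^5 u'(x) v'(x) dx = ∫_0^5 f v dx for all v ∈ V.
Substituting f(x) = x*(-3*x - 1), the right-hand side is ∫_0^5 (x*(-3*x - 1)) v dx.


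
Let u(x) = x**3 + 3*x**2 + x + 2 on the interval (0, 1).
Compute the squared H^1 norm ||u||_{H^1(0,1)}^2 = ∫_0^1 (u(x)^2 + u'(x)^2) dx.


||u||_{H^1}^2 = 2015/42

The H^1 norm (squared) on an interval (0, L) is
  ||u||_{H^1}^2 = ∫_0^L u(x)^2 dx + ∫_0^L u'(x)^2 dx.
Compute u'(x) = 3*x**2 + 6*x + 1.
Then u(x)^2 = x**6 + 6*x**5 + 11*x**4 + 10*x**3 + 13*x**2 + 4*x + 4 and u'(x)^2 = 9*x**4 + 36*x**3 + 42*x**2 + 12*x + 1.
Integrate each monomial from 0 to 1 using ∫_0^1 c·x^n dx = c·1^(n+1)/(n+1):
  ∫_0^1 u(x)^2 dx = ∫_0^1 (x^6 + 6*x^5 + 11*x^4 + 10*x^3 + 13*x^2 + 4*x + 4) dx. Term by term:
    ∫_0^1 x^6 dx = 1/7;  ∫_0^1 6*x^5 dx = 1;  ∫_0^1 11*x^4 dx = 11/5;
    ∫_0^1 10*x^3 dx = 5/2;  ∫_0^1 13*x^2 dx = 13/3;  ∫_0^1 4*x dx = 2;
    ∫_0^1 4 dx = 4.
  Sum: 1/7 + 1 + 11/5 + 5/2 + 13/3 + 2 + 4 = 3397/210.
  ∫_0^1 u'(x)^2 dx = ∫_0^1 (9*x^4 + 36*x^3 + 42*x^2 + 12*x + 1) dx. Term by term:
    ∫_0^1 9*x^4 dx = 9/5;  ∫_0^1 36*x^3 dx = 9;  ∫_0^1 42*x^2 dx = 14;
    ∫_0^1 12*x dx = 6;  ∫_0^1 1 dx = 1.
  Sum: 9/5 + 9 + 14 + 6 + 1 = 159/5.
Adding: ||u||_{H^1}^2 = 3397/210 + 159/5 = 2015/42.


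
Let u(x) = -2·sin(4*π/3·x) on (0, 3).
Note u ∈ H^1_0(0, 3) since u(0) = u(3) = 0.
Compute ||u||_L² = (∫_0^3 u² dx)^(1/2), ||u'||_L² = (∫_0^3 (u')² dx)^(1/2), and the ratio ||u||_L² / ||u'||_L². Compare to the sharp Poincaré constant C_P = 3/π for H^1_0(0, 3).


||u||_L² / ||u'||_L² = 3/(4*π) < C_P = 3/π.

u(x) = -2·sin(4*π/3·x), so u'(x) = -8*π*cos(4*π*x/3)/3.
Writing u(x) = A·sin(kπx/L) with A = -2 and k = 4, use ∫_0^L sin²(kπx/L) dx = L/2 and ∫_0^L cos²(kπx/L) dx = L/2.
u² = 4·sin²(4*π/3·x) and (u')² = 64*π^2/9·cos²(4*π/3·x), and each of sin², cos² integrates to L/2 = 3/2 over (0, 3).
∫_0^3 u² dx = 6, so ||u||_L² = sqrt(6).
∫_0^3 (u')² dx = 32*π^2/3, so ||u'||_L² = 4*sqrt(6)*π/3.
Ratio ||u||_L² / ||u'||_L² = 3/(4*π).
Sharp Poincaré constant on H^1_0(0, 3) is C_P = L/π = 3/π, achieved by sin(π/3·x).
This is the k = 4 harmonic; the ratio L/(kπ) is strictly less than C_P = L/π, consistent with the sharp inequality ||u||_L² ≤ C_P ||u'||_L².


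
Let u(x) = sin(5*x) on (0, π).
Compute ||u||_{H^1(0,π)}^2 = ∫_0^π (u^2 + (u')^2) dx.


||u||_{H^1(0,π)}^2 = 13*π

u'(x) = 5*cos(5*x).
Expand u² and (u')² and integrate term by term on (0, π), using: for integers n ≥ 1, ∫_0^π sin²(nx) dx = ∫_0^π cos²(nx) dx = π/2; for n ≠ n', ∫_0^π sin(nx)sin(n'x) dx = ∫_0^π cos(nx)cos(n'x) dx = 0; and by product-to-sum, ∫_0^π sin(nx)cos(n'x) dx = ½∫_0^π [sin((n+n')x) + sin((n−n')x)] dx, which is 0 when n+n' is even and 2n/(n²−n'²) when n+n' is odd (it need not vanish on (0, π)).
  u² squared terms: (1)²·∫sin(5x)² dx = 1·π/2 = π/2.
  So ∫_0^π u² dx = π/2.
  (u')² squared terms: (5)²·∫cos(5x)² dx = 25·π/2 = 25*π/2.
  So ∫_0^π (u')² dx = 25*π/2.
||u||_{H^1}^2 = (π/2) + (25*π/2) = 13*π.


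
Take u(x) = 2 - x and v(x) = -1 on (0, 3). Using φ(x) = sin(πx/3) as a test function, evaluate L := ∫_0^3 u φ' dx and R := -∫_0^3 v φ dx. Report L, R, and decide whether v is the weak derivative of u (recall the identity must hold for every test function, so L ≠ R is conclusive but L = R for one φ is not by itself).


LHS = 6/π, RHS = 6/π. Yes, v = u' weakly.

u(x) = 2 - x, classical derivative u'(x) = -1.
φ(x) = sin(πx/3), so φ'(x) = π*cos(π*x/3)/3.
Note φ(0) = φ(3) = 0, so the boundary term u·φ vanishes.
LHS = ∫_0^3 u(x) φ'(x) dx = ∫_0^3 (-π*x*cos(π*x/3)/3 + 2*π*cos(π*x/3)/3) dx. Term by term:
  ∫_0^3 2*π*cos(π*x/3)/3 dx = 0;  ∫_0^3 -π*x*cos(π*x/3)/3 dx = 6/π.
Sum: 0 + 6/π = 6/π.
So LHS = 6/π.
∫_0^3 v(x) φ(x) dx = ∫_0^3 (-sin(π*x/3)) dx. Term by term:
  ∫_0^3 -sin(π*x/3) dx = -6/π.
So RHS = -∫_0^3 v(x) φ(x) dx = 6/π.
LHS = RHS, so the identity holds for this test φ.
Moreover u is smooth here and v(x) = u'(x) = -1 pointwise, so the identity holds for every test function. Hence v is the weak derivative of u.


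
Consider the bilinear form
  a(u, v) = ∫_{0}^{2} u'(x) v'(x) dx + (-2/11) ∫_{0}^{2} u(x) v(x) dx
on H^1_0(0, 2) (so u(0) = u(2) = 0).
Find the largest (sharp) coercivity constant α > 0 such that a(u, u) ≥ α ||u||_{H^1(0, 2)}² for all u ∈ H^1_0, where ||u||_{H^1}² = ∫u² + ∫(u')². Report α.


α = (-8/11 + π^2)/(4 + π^2)

Coercivity of a(·,·) on H^1_0(0, 2) means a(u, u) ≥ α ||u||_{H^1}² for every u ∈ H^1_0.
The interval has length L = 2, and Poincaré/coercivity depend only on L. Here a(u, u) = ∫(u')² + (-2/11)·∫u².
Here c = -2/11 < 0 with |c| < (π/L)² = π^2/4, so coercivity still holds. The condition a(u,u) ≥ α||u||_{H^1}² reads (1−α)∫(u')² ≥ (α−c)∫u². Any admissible α is ≤ 1 (rapidly oscillating u have ∫u²/∫(u')² → 0), and α = 1 would force 0 ≥ (1−c)∫u², impossible since c < 1; so 1−α > 0. By the sharp Poincaré inequality on H^1_0 of an interval of length L, ∫(u')² ≥ (π/L)²∫u² with equality for the first sine mode sin(π(x−x₀)/L) (x₀ the left endpoint), so the inequality holds for all u iff (1−α)(π/L)² ≥ α − c, i.e. α ≤ ((π/L)² + c)/((π/L)² + 1) = (1 + c(L/π)²)/(1 + (L/π)²). (Direct route, valid since c ≤ 0: Poincaré gives c∫u² ≥ c(L/π)²∫(u')², so a(u,u) ≥ (1 + c(L/π)²)∫(u')², while ||u||_{H^1}² ≤ (1 + (L/π)²)∫(u')²; dividing yields the same α.) With (π/L)² = π^2/4 and c = -2/11, the largest admissible constant is α = ((π/L)² + c)/((π/L)² + 1).
Simplifying, α = (-8/11 + π^2)/(4 + π^2).


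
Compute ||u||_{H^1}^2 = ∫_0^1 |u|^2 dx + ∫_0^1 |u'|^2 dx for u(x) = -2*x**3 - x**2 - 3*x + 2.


||u||_{H^1}^2 = 9353/210

The H^1 norm (squared) on an interval (0, L) is
  ||u||_{H^1}^2 = ∫_0^L u(x)^2 dx + ∫_0^L u'(x)^2 dx.
Compute u'(x) = -6*x**2 - 2*x - 3.
Then u(x)^2 = 4*x**6 + 4*x**5 + 13*x**4 - 2*x**3 + 5*x**2 - 12*x + 4 and u'(x)^2 = 36*x**4 + 24*x**3 + 40*x**2 + 12*x + 9.
Integrate each monomial from 0 to 1 using ∫_0^1 c·x^n dx = c·1^(n+1)/(n+1):
  ∫_0^1 u(x)^2 dx = ∫_0^1 (4*x^6 + 4*x^5 + 13*x^4 - 2*x^3 + 5*x^2 - 12*x + 4) dx. Term by term:
    ∫_0^1 4*x^6 dx = 4/7;  ∫_0^1 4*x^5 dx = 2/3;  ∫_0^1 13*x^4 dx = 13/5;
    ∫_0^1 -2*x^3 dx = -1/2;  ∫_0^1 5*x^2 dx = 5/3;  ∫_0^1 -12*x dx = -6;
    ∫_0^1 4 dx = 4.
  Sum: 4/7 + 2/3 + 13/5 − 1/2 + 5/3 − 6 + 4 = 631/210.
  ∫_0^1 u'(x)^2 dx = ∫_0^1 (36*x^4 + 24*x^3 + 40*x^2 + 12*x + 9) dx. Term by term:
    ∫_0^1 36*x^4 dx = 36/5;  ∫_0^1 24*x^3 dx = 6;  ∫_0^1 40*x^2 dx = 40/3;
    ∫_0^1 12*x dx = 6;  ∫_0^1 9 dx = 9.
  Sum: 36/5 + 6 + 40/3 + 6 + 9 = 623/15.
Adding: ||u||_{H^1}^2 = 631/210 + 623/15 = 9353/210.


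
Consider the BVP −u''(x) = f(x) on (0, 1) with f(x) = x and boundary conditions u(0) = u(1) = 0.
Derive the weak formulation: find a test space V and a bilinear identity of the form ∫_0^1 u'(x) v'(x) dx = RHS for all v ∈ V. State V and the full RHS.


V = H^1_0(0, 1) (so v(0) = v(1) = 0); weak form: ∫_0^1 u'v' dx = ∫_0^1 (x) v dx for all v ∈ V.

Multiply both sides by a test function v and integrate from 0 to 1:
  ∫_0^1 −u''(x) v(x) dx = ∫_0^1 f(x) v(x) dx.
Integrate the LHS by parts once:
  ∫_0^1 −u'' v dx = −[u'(x) v(x)]_0^1 + ∫_0^1 u'(x) v'(x) dx.
Thus ∫_0^1 u'(x) v'(x) dx = ∫_0^1 f(x) v(x) dx + [u'(x) v(x)]_0^1.
Choose V so that boundary terms are either known or forced to vanish.
u is Dirichlet: u(0) = u(1) = 0. Let V = H^1_0(0, 1); then v(0) = v(1) = 0, and [u' v]_0^1 = 0.
Weak formulation: find u (satisfying any essential BC) such that ∫_0^1 u'(x) v'(x) dx = ∫_0^1 f v dx for all v ∈ V.
Substituting f(x) = x, the right-hand side is ∫_0^1 (x) v dx.


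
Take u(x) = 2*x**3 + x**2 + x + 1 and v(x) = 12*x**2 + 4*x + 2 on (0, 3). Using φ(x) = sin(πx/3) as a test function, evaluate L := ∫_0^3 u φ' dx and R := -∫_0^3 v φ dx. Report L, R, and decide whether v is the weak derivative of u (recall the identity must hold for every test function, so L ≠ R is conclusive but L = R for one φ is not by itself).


LHS = -186/π + 648/π^3, RHS = -372/π + 1296/π^3. No, v is not the weak derivative of u.

u(x) = 2*x**3 + x**2 + x + 1, classical derivative u'(x) = 6*x**2 + 2*x + 1.
φ(x) = sin(πx/3), so φ'(x) = π*cos(π*x/3)/3.
Note φ(0) = φ(3) = 0, so the boundary term u·φ vanishes.
LHS = ∫_0^3 u(x) φ'(x) dx = ∫_0^3 (2*π*x^3*cos(π*x/3)/3 + π*x^2*cos(π*x/3)/3 + π*x*cos(π*x/3)/3 + π*cos(π*x/3)/3) dx. Term by term:
  ∫_0^3 π*cos(π*x/3)/3 dx = 0;  ∫_0^3 π*x*cos(π*x/3)/3 dx = -6/π;  ∫_0^3 π*x^2*cos(π*x/3)/3 dx = -18/π;
  ∫_0^3 2*π*x^3*cos(π*x/3)/3 dx = -162/π + 648/π^3.
Sum: 0 − 6/π − 18/π + -162/π + 648/π^3 = -186/π + 648/π^3.
So LHS = -186/π + 648/π^3.
∫_0^3 v(x) φ(x) dx = ∫_0^3 (12*x^2*sin(π*x/3) + 4*x*sin(π*x/3) + 2*sin(π*x/3)) dx. Term by term:
  ∫_0^3 2*sin(π*x/3) dx = 12/π;  ∫_0^3 4*x*sin(π*x/3) dx = 36/π;  ∫_0^3 12*x^2*sin(π*x/3) dx = -1296/π^3 + 324/π.
Sum: 12/π + 36/π + -1296/π^3 + 324/π = -1296/π^3 + 372/π.
So RHS = -∫_0^3 v(x) φ(x) dx = -372/π + 1296/π^3.
LHS − RHS = -648/π^3 + 186/π ≠ 0, so the identity fails.
(For a valid weak derivative the identity must hold for EVERY test function, in particular this one. The failure shows v is NOT the weak derivative of u.)
Correct weak derivative would be u'(x) = 6*x**2 + 2*x + 1.


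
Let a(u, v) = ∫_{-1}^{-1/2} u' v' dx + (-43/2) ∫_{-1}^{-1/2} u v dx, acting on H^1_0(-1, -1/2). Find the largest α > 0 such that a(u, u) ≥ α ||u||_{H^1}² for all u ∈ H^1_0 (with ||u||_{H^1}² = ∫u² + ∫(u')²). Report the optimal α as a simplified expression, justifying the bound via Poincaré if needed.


α = (-43 + 8*π^2)/(2*(1 + 4*π^2))

Coercivity of a(·,·) on H^1_0(-1, -1/2) means a(u, u) ≥ α ||u||_{H^1}² for every u ∈ H^1_0.
The interval has length L = 1/2, and Poincaré/coercivity depend only on L. Here a(u, u) = ∫(u')² + (-43/2)·∫u².
Here c = -43/2 < 0 with |c| < (π/L)² = 4*π^2, so coercivity still holds. The condition a(u,u) ≥ α||u||_{H^1}² reads (1−α)∫(u')² ≥ (α−c)∫u². Any admissible α is ≤ 1 (rapidly oscillating u have ∫u²/∫(u')² → 0), and α = 1 would force 0 ≥ (1−c)∫u², impossible since c < 1; so 1−α > 0. By the sharp Poincaré inequality on H^1_0 of an interval of length L, ∫(u')² ≥ (π/L)²∫u² with equality for the first sine mode sin(π(x−x₀)/L) (x₀ the left endpoint), so the inequality holds for all u iff (1−α)(π/L)² ≥ α − c, i.e. α ≤ ((π/L)² + c)/((π/L)² + 1) = (1 + c(L/π)²)/(1 + (L/π)²). (Direct route, valid since c ≤ 0: Poincaré gives c∫u² ≥ c(L/π)²∫(u')², so a(u,u) ≥ (1 + c(L/π)²)∫(u')², while ||u||_{H^1}² ≤ (1 + (L/π)²)∫(u')²; dividing yields the same α.) With (π/L)² = 4*π^2 and c = -43/2, the largest admissible constant is α = ((π/L)² + c)/((π/L)² + 1).
Simplifying, α = (-43 + 8*π^2)/(2*(1 + 4*π^2)).


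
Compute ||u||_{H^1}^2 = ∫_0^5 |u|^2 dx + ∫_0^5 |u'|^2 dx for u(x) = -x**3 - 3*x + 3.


||u||_{H^1}^2 = 288235/14

The H^1 norm (squared) on an interval (0, L) is
  ||u||_{H^1}^2 = ∫_0^L u(x)^2 dx + ∫_0^L u'(x)^2 dx.
Compute u'(x) = -3*x**2 - 3.
Then u(x)^2 = x**6 + 6*x**4 - 6*x**3 + 9*x**2 - 18*x + 9 and u'(x)^2 = 9*x**4 + 18*x**2 + 9.
Integrate each monomial from 0 to 5 using ∫_0^5 c·x^n dx = c·5^(n+1)/(n+1):
  ∫_0^5 u(x)^2 dx = ∫_0^5 (x^6 + 6*x^4 - 6*x^3 + 9*x^2 - 18*x + 9) dx. Term by term:
    ∫_0^5 x^6 dx = 78125/7;  ∫_0^5 6*x^4 dx = 3750;  ∫_0^5 -6*x^3 dx = -1875/2;
    ∫_0^5 9*x^2 dx = 375;  ∫_0^5 -18*x dx = -225;  ∫_0^5 9 dx = 45.
  Sum: 78125/7 + 3750 − 1875/2 + 375 − 225 + 45 = 198355/14.
  ∫_0^5 u'(x)^2 dx = ∫_0^5 (9*x^4 + 18*x^2 + 9) dx. Term by term:
    ∫_0^5 9*x^4 dx = 5625;  ∫_0^5 18*x^2 dx = 750;  ∫_0^5 9 dx = 45.
  Sum: 5625 + 750 + 45 = 6420.
Adding: ||u||_{H^1}^2 = 198355/14 + 6420 = 288235/14.


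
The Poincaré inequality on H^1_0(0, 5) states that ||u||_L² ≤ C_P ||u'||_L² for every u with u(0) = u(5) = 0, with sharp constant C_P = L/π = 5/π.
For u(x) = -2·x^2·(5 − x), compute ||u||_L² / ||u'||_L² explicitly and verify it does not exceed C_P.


||u||_L² / ||u'||_L² = 5*sqrt(14)/14 < C_P = 5/π.

u(x) = -2·x^2·(5 − x), so u'(x) = 2*x*(3*x - 10).
u(x) = -2·x^2·(5 − x) vanishes at x = 0 and x = 5, so u ∈ H^1_0(0, 5). Differentiate via the product rule and integrate the resulting polynomials term by term.
  ∫_0^5 u² dx = ∫_0^5 (4*x^6 - 40*x^5 + 100*x^4) dx. Term by term:
    ∫_0^5 4*x^6 dx = 312500/7;  ∫_0^5 -40*x^5 dx = -312500/3;  ∫_0^5 100*x^4 dx = 62500.
  Sum: 312500/7 − 312500/3 + 62500 = 62500/21.
  ∫_0^5 (u')² dx = ∫_0^5 (36*x^4 - 240*x^3 + 400*x^2) dx. Term by term:
    ∫_0^5 36*x^4 dx = 22500;  ∫_0^5 -240*x^3 dx = -37500;  ∫_0^5 400*x^2 dx = 50000/3.
  Sum: 22500 − 37500 + 50000/3 = 5000/3.
∫_0^5 u² dx = 62500/21, so ||u||_L² = 250*sqrt(21)/21.
∫_0^5 (u')² dx = 5000/3, so ||u'||_L² = 50*sqrt(6)/3.
Ratio ||u||_L² / ||u'||_L² = 5*sqrt(14)/14.
Sharp Poincaré constant on H^1_0(0, 5) is C_P = L/π = 5/π, achieved by sin(π/5·x).
A polynomial bump cannot attain the sharp Poincaré constant (only the first sine eigenfunction does), so the ratio is strictly less than C_P, consistent with ||u||_L² ≤ C_P ||u'||_L².


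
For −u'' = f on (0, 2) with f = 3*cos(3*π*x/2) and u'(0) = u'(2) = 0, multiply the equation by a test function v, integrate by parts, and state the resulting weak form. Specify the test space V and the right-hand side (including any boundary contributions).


V = H^1(0, 2) (no boundary constraint on v; u is determined up to an additive constant); weak form: ∫_0^2 u'v' dx = ∫_0^2 (3*cos(3*π*x/2)) v dx for all v ∈ V.

Multiply both sides by a test function v and integrate from 0 to 2:
  ∫_0^2 −u''(x) v(x) dx = ∫_0^2 f(x) v(x) dx.
Integrate the LHS by parts once:
  ∫_0^2 −u'' v dx = −[u'(x) v(x)]_0^2 + ∫_0^2 u'(x) v'(x) dx.
Thus ∫_0^2 u'(x) v'(x) dx = ∫_0^2 f(x) v(x) dx + [u'(x) v(x)]_0^2.
Choose V so that boundary terms are either known or forced to vanish.
u has homogeneous Neumann: u'(0) = u'(2) = 0. So [u' v]_0^2 = 0·v(2) − 0·v(0) = 0 for any v; take V = H^1(0, 2).
Weak formulation: find u (satisfying any essential BC) such that ∫_0^2 u'(x) v'(x) dx = ∫_0^2 f v dx for all v ∈ V (homogeneous Neumann, so boundary terms vanish).
Substituting f(x) = 3*cos(3*π*x/2), the right-hand side is ∫_0^2 (3*cos(3*π*x/2)) v dx.
Compatibility check (pure Neumann): taking v ≡ 1 ∈ V gives 0 = ∫_0^2 f dx + (0) − (0), i.e. ∫_0^2 f dx must equal u'(0) − u'(2) = 0. Indeed ∫_0^2 (3*cos(3*π*x/2)) dx = 0, so the data are compatible. The solution is then unique only up to an additive constant (fix it e.g. by requiring ∫_0^2 u dx = 0).


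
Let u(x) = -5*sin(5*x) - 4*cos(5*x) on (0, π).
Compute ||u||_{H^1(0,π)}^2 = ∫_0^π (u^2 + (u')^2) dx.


||u||_{H^1(0,π)}^2 = 533*π

u'(x) = 20*sin(5*x) - 25*cos(5*x).
Expand u² and (u')² and integrate term by term on (0, π), using: for integers n ≥ 1, ∫_0^π sin²(nx) dx = ∫_0^π cos²(nx) dx = π/2; for n ≠ n', ∫_0^π sin(nx)sin(n'x) dx = ∫_0^π cos(nx)cos(n'x) dx = 0; and by product-to-sum, ∫_0^π sin(nx)cos(n'x) dx = ½∫_0^π [sin((n+n')x) + sin((n−n')x)] dx, which is 0 when n+n' is even and 2n/(n²−n'²) when n+n' is odd (it need not vanish on (0, π)).
  u² squared terms: (-5)²·∫sin(5x)² dx = 25·π/2 = 25*π/2;  (-4)²·∫cos(5x)² dx = 16·π/2 = 8*π.
  u² cross terms: 2·(-5)·(-4)·∫sin(5x)·cos(5x) dx = 40·(0) = 0.
  So ∫_0^π u² dx = 25*π/2 + 8*π + 0 = 41*π/2.
  (u')² squared terms: (-25)²·∫cos(5x)² dx = 625·π/2 = 625*π/2;  (20)²·∫sin(5x)² dx = 400·π/2 = 200*π.
  (u')² cross terms: 2·(-25)·(20)·∫cos(5x)·sin(5x) dx = -1000·(0) = 0.
  So ∫_0^π (u')² dx = 625*π/2 + 200*π + 0 = 1025*π/2.
||u||_{H^1}^2 = (41*π/2) + (1025*π/2) = 533*π.


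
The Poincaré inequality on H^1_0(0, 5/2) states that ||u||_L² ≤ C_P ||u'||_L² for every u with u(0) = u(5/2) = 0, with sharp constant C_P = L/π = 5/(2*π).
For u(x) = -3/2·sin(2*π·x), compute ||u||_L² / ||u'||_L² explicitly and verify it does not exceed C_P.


||u||_L² / ||u'||_L² = 1/(2*π) < C_P = 5/(2*π).

u(x) = -3/2·sin(2*π·x), so u'(x) = -3*π*cos(2*π*x).
Writing u(x) = A·sin(kπx/L) with A = -3/2 and k = 5, use ∫_0^L sin²(kπx/L) dx = L/2 and ∫_0^L cos²(kπx/L) dx = L/2.
u² = 9/4·sin²(2*π·x) and (u')² = 9*π^2·cos²(2*π·x), and each of sin², cos² integrates to L/2 = 5/4 over (0, 5/2).
∫_0^5/2 u² dx = 45/16, so ||u||_L² = 3*sqrt(5)/4.
∫_0^5/2 (u')² dx = 45*π^2/4, so ||u'||_L² = 3*sqrt(5)*π/2.
Ratio ||u||_L² / ||u'||_L² = 1/(2*π).
Sharp Poincaré constant on H^1_0(0, 5/2) is C_P = L/π = 5/(2*π), achieved by sin(2*π/5·x).
This is the k = 5 harmonic; the ratio L/(kπ) is strictly less than C_P = L/π, consistent with the sharp inequality ||u||_L² ≤ C_P ||u'||_L².


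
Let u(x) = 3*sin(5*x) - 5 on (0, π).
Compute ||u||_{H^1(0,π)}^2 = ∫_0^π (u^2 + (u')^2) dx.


||u||_{H^1(0,π)}^2 = -12 + 142*π

u'(x) = 15*cos(5*x).
Expand u² and (u')² and integrate term by term on (0, π), using: for integers n ≥ 1, ∫_0^π sin²(nx) dx = ∫_0^π cos²(nx) dx = π/2; for n ≠ n', ∫_0^π sin(nx)sin(n'x) dx = ∫_0^π cos(nx)cos(n'x) dx = 0; and by product-to-sum, ∫_0^π sin(nx)cos(n'x) dx = ½∫_0^π [sin((n+n')x) + sin((n−n')x)] dx, which is 0 when n+n' is even and 2n/(n²−n'²) when n+n' is odd (it need not vanish on (0, π)). For the constant mode: ∫_0^π 1 dx = π, ∫_0^π cos(nx) dx = 0, ∫_0^π sin(nx) dx = (1−(−1)^n)/n.
  u² squared terms: (-5)²·∫1 dx = 25·π = 25*π;  (3)²·∫sin(5x)² dx = 9·π/2 = 9*π/2.
  u² cross terms: 2·(-5)·(3)·∫1·sin(5x) dx = -30·(2/5) = -12.
  So ∫_0^π u² dx = 25*π + 9*π/2 − 12 = -12 + 59*π/2.
  (u')² squared terms: (15)²·∫cos(5x)² dx = 225·π/2 = 225*π/2.
  So ∫_0^π (u')² dx = 225*π/2.
||u||_{H^1}^2 = (-12 + 59*π/2) + (225*π/2) = -12 + 142*π.
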